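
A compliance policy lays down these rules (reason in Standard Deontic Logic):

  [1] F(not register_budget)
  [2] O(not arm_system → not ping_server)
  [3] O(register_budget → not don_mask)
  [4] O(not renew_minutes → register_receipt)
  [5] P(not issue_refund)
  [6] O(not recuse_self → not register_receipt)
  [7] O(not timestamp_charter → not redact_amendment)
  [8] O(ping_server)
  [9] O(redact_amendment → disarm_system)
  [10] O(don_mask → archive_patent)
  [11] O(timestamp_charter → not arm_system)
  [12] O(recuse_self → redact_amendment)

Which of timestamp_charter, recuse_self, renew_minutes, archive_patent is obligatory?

From premise 8 we have O(ping_server).
Premise 2 is O(not arm_system → not ping_server); contrapositively O(ping_server → arm_system). Since O(ping_server) holds, K gives O(arm_system).
The contrapositive of premise 11 (O(timestamp_charter → not arm_system)) is O(arm_system → not timestamp_charter), and O(arm_system) is already established, so O(not timestamp_charter).
Premise 7 is O(not timestamp_charter → not redact_amendment); since O(not timestamp_charter), deontic closure gives O(not redact_amendment).
The contrapositive of premise 12 (O(recuse_self → redact_amendment)) is O(not redact_amendment → not recuse_self), and O(not redact_amendment) is already established, so O(not recuse_self).
Premise 6 is O(not recuse_self → not register_receipt); since O(not recuse_self), deontic closure gives O(not register_receipt).
Premise 4, O(not renew_minutes → register_receipt), contraposes to O(not register_receipt → renew_minutes); with O(not register_receipt) we get O(renew_minutes).
So O(renew_minutes) holds — renew_minutes is obligatory. None of the other listed options is made obligatory by any chain of premises.

renew_minutes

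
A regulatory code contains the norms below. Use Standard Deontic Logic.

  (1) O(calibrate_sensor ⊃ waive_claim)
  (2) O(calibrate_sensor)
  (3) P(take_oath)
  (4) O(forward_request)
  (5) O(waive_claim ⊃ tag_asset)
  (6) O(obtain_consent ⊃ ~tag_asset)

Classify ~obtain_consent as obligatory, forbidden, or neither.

Obligatory

From premise 2 we have O(calibrate_sensor).
Applying K to premise 1 (O(calibrate_sensor ⊃ waive_claim)) and O(calibrate_sensor) yields O(waive_claim).
From O(waive_claim) and premise 5, O(waive_claim ⊃ tag_asset), we obtain O(tag_asset).
Premise 6 is O(obtain_consent ⊃ ~tag_asset); contrapositively O(tag_asset ⊃ ~obtain_consent). Since O(tag_asset) holds, K gives O(~obtain_consent).
Premises 3, 4 do not contribute to this derivation.
Hence ~obtain_consent is obligatory.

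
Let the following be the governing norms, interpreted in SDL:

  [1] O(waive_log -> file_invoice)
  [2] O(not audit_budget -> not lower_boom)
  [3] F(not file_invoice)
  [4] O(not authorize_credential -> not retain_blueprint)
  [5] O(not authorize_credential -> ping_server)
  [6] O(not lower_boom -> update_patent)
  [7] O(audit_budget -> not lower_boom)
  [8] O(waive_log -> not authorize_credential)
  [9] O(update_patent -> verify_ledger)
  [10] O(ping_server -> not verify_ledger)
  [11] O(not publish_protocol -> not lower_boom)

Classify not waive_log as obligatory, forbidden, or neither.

By case analysis on audit_budget: premise 7 gives O(audit_budget -> not lower_boom) and premise 2 gives O(not audit_budget -> not lower_boom), so O(not lower_boom) either way.
Applying K to premise 6 (O(not lower_boom -> update_patent)) and O(not lower_boom) yields O(update_patent).
With premise 9, O(update_patent -> verify_ledger), the K-axiom yields O(verify_ledger).
Premise 10 is O(ping_server -> not verify_ledger); contrapositively O(verify_ledger -> not ping_server). Since O(verify_ledger) holds, K gives O(not ping_server).
Premise 5, O(not authorize_credential -> ping_server), contraposes to O(not ping_server -> authorize_credential); with O(not ping_server) we get O(authorize_credential).
The contrapositive of premise 8 (O(waive_log -> not authorize_credential)) is O(authorize_credential -> not waive_log), and O(authorize_credential) is already established, so O(not waive_log).
Premises 1, 3, 4, 11 do not contribute to this derivation.
Hence not waive_log is obligatory.

Obligatory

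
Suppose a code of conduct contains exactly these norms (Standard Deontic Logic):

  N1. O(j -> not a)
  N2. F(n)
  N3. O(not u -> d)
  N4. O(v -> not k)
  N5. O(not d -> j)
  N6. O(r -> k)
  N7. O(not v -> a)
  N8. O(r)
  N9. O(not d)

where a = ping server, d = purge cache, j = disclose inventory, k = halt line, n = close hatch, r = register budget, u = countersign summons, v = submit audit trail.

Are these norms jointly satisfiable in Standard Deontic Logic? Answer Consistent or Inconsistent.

Inconsistent

Premise 8 gives O(r).
Premise 6 is O(r -> k); since O(r), deontic closure gives O(k).
The contrapositive of premise 4 (O(v -> not k)) is O(k -> not v), and O(k) is already established, so O(not v).
Applying K to premise 7 (O(not v -> a)) and O(not v) yields O(a).
The contrapositive of premise 1 (O(j -> not a)) is O(a -> not j), and O(a) is already established, so O(not j).
Premise 5 is O(not d -> j); contrapositively O(not j -> d). Since O(not j) holds, K gives O(d).
But premise 9 directly asserts O(not d).
We now have both O(d) and O(not d) — d is simultaneously obligatory and forbidden, violating the D-axiom.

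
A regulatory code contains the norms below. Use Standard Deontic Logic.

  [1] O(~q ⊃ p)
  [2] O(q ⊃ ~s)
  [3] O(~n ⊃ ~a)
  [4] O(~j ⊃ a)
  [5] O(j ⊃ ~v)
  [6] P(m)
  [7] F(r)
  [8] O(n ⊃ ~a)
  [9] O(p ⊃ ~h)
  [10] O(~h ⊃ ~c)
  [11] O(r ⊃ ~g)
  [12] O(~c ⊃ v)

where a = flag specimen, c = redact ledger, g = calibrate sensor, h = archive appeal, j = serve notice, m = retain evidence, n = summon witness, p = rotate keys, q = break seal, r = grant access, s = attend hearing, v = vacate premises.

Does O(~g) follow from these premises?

Premise 11 is O(r ⊃ ~g), but O(r) is not derivable from the premises, so it does not yield O(~g).
No other premise forces O(~g). An ideal world satisfying every premise can still have ~g false, so O(~g) is not derivable.

No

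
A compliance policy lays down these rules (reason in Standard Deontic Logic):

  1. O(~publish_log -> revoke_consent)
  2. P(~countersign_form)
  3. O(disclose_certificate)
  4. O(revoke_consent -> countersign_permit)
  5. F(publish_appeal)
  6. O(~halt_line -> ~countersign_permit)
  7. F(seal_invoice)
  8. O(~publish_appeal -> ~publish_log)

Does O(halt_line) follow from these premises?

Premise 5 is F(publish_appeal), i.e. O(~publish_appeal).
From O(~publish_appeal) and premise 8, O(~publish_appeal -> ~publish_log), we obtain O(~publish_log).
Applying K to premise 1 (O(~publish_log -> revoke_consent)) and O(~publish_log) yields O(revoke_consent).
Applying K to premise 4 (O(revoke_consent -> countersign_permit)) and O(revoke_consent) yields O(countersign_permit).
Premise 6 is O(~halt_line -> ~countersign_permit); contrapositively O(countersign_permit -> halt_line). Since O(countersign_permit) holds, K gives O(halt_line).
Premises 2, 3, 7 do not contribute to this derivation.
So O(halt_line) follows.

Yes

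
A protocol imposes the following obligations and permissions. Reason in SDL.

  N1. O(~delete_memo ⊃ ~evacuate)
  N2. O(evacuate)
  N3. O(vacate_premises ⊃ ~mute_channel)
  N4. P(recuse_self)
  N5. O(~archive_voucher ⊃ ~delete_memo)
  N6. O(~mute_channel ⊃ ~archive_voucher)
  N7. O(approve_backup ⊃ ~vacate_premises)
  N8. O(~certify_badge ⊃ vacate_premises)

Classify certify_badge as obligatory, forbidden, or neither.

Obligatory

Premise 2 gives O(evacuate).
The contrapositive of premise 1 (O(~delete_memo ⊃ ~evacuate)) is O(evacuate ⊃ delete_memo), and O(evacuate) is already established, so O(delete_memo).
Premise 5, O(~archive_voucher ⊃ ~delete_memo), contraposes to O(delete_memo ⊃ archive_voucher); with O(delete_memo) we get O(archive_voucher).
The contrapositive of premise 6 (O(~mute_channel ⊃ ~archive_voucher)) is O(archive_voucher ⊃ mute_channel), and O(archive_voucher) is already established, so O(mute_channel).
The contrapositive of premise 3 (O(vacate_premises ⊃ ~mute_channel)) is O(mute_channel ⊃ ~vacate_premises), and O(mute_channel) is already established, so O(~vacate_premises).
The contrapositive of premise 8 (O(~certify_badge ⊃ vacate_premises)) is O(~vacate_premises ⊃ certify_badge), and O(~vacate_premises) is already established, so O(certify_badge).
Premises 4, 7 do not contribute to this derivation.
Hence certify_badge is obligatory.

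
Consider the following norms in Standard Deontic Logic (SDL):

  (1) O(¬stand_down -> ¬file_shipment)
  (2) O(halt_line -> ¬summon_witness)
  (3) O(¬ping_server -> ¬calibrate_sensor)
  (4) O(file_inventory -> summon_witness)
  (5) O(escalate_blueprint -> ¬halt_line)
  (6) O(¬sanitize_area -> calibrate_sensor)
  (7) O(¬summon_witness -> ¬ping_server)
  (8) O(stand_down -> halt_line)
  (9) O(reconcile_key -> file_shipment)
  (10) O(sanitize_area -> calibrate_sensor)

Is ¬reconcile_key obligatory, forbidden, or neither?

Obligatory

Premises 10 and 6 cover both cases: O(sanitize_area -> calibrate_sensor) and O(¬sanitize_area -> calibrate_sensor). Since sanitize_area ∨ ¬sanitize_area is a tautology, O(calibrate_sensor) follows.
Premise 3 is O(¬ping_server -> ¬calibrate_sensor); contrapositively O(calibrate_sensor -> ping_server). Since O(calibrate_sensor) holds, K gives O(ping_server).
The contrapositive of premise 7 (O(¬summon_witness -> ¬ping_server)) is O(ping_server -> summon_witness), and O(ping_server) is already established, so O(summon_witness).
The contrapositive of premise 2 (O(halt_line -> ¬summon_witness)) is O(summon_witness -> ¬halt_line), and O(summon_witness) is already established, so O(¬halt_line).
Premise 8, O(stand_down -> halt_line), contraposes to O(¬halt_line -> ¬stand_down); with O(¬halt_line) we get O(¬stand_down).
From O(¬stand_down) and premise 1, O(¬stand_down -> ¬file_shipment), we obtain O(¬file_shipment).
Premise 9 is O(reconcile_key -> file_shipment); contrapositively O(¬file_shipment -> ¬reconcile_key). Since O(¬file_shipment) holds, K gives O(¬reconcile_key).
Premises 4, 5 do not contribute to this derivation.
Hence ¬reconcile_key is obligatory.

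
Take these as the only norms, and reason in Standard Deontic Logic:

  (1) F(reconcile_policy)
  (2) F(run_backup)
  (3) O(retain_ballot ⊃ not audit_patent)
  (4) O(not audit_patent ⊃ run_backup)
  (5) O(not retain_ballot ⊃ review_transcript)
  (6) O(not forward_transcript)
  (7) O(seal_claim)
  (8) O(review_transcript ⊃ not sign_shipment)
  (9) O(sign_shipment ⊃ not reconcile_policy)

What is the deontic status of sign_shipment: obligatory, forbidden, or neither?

Premise 2 is F(run_backup), i.e. O(not run_backup).
The contrapositive of premise 4 (O(not audit_patent ⊃ run_backup)) is O(not run_backup ⊃ audit_patent), and O(not run_backup) is already established, so O(audit_patent).
Premise 3, O(retain_ballot ⊃ not audit_patent), contraposes to O(audit_patent ⊃ not retain_ballot); with O(audit_patent) we get O(not retain_ballot).
Premise 5 is O(not retain_ballot ⊃ review_transcript); since O(not retain_ballot), deontic closure gives O(review_transcript).
Applying K to premise 8 (O(review_transcript ⊃ not sign_shipment)) and O(review_transcript) yields O(not sign_shipment).
Premises 1, 6, 7, 9 do not contribute to this derivation.
Thus O(not sign_shipment), which is F(sign_shipment): sign_shipment is forbidden.

Forbidden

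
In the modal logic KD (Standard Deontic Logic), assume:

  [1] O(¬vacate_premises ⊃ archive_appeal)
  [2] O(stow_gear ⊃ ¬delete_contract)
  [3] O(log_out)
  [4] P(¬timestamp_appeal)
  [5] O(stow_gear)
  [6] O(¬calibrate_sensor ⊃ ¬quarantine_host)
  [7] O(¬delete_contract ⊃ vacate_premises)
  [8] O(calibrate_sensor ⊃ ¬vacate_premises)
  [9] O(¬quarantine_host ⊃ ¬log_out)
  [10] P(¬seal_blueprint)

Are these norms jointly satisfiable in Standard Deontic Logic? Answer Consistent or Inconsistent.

Inconsistent

Premise 5 states O(stow_gear) outright.
Applying K to premise 2 (O(stow_gear ⊃ ¬delete_contract)) and O(stow_gear) yields O(¬delete_contract).
Applying K to premise 7 (O(¬delete_contract ⊃ vacate_premises)) and O(¬delete_contract) yields O(vacate_premises).
Premise 8, O(calibrate_sensor ⊃ ¬vacate_premises), contraposes to O(vacate_premises ⊃ ¬calibrate_sensor); with O(vacate_premises) we get O(¬calibrate_sensor).
From O(¬calibrate_sensor) and premise 6, O(¬calibrate_sensor ⊃ ¬quarantine_host), we obtain O(¬quarantine_host).
Applying K to premise 9 (O(¬quarantine_host ⊃ ¬log_out)) and O(¬quarantine_host) yields O(¬log_out).
Yet premise 3 states O(log_out).
We now have both O(¬log_out) and O(log_out) — log_out is simultaneously obligatory and forbidden, violating the D-axiom.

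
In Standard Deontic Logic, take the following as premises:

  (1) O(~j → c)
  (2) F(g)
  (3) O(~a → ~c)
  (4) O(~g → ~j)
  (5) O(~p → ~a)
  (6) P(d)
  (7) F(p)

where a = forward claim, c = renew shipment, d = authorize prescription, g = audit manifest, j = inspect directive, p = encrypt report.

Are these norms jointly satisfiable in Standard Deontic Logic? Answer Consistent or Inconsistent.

Inconsistent

F(p) at premise 7 means O(~p).
From O(~p) and premise 5, O(~p → ~a), we obtain O(~a).
Premise 3 is O(~a → ~c); since O(~a), deontic closure gives O(~c).
Premise 1, O(~j → c), contraposes to O(~c → j); with O(~c) we get O(j).
The contrapositive of premise 4 (O(~g → ~j)) is O(j → g), and O(j) is already established, so O(g).
However, F(g) at premise 2 amounts to O(~g).
We now have both O(g) and O(~g) — g is simultaneously obligatory and forbidden, violating the D-axiom.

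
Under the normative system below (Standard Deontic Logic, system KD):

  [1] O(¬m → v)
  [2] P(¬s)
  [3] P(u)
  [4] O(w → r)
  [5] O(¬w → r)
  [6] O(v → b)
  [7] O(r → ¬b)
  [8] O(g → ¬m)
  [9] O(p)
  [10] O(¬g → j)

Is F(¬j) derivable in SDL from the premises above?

By case analysis on ¬w: premise 5 gives O(¬w → r) and premise 4 gives O(w → r), so O(r) either way.
Applying K to premise 7 (O(r → ¬b)) and O(r) yields O(¬b).
The contrapositive of premise 6 (O(v → b)) is O(¬b → ¬v), and O(¬b) is already established, so O(¬v).
Premise 1, O(¬m → v), contraposes to O(¬v → m); with O(¬v) we get O(m).
Premise 8, O(g → ¬m), contraposes to O(m → ¬g); with O(m) we get O(¬g).
Premise 10 is O(¬g → j); since O(¬g), deontic closure gives O(j).
Premises 2, 3, 9 do not contribute to this derivation.
So O(j) holds, i.e. F(¬j). The claim follows.

Yes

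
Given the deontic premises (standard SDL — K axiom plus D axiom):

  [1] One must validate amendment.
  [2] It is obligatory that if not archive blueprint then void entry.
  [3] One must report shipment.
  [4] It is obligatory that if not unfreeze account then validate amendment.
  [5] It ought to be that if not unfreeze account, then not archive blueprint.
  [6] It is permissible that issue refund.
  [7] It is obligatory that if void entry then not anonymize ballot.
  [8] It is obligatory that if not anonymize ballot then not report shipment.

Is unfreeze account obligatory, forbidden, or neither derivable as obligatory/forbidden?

Obligatory

Premise 3 states O(report_shipment) outright.
The contrapositive of premise 8 (O(¬anonymize_ballot → ¬report_shipment)) is O(report_shipment → anonymize_ballot), and O(report_shipment) is already established, so O(anonymize_ballot).
Premise 7, O(void_entry → ¬anonymize_ballot), contraposes to O(anonymize_ballot → ¬void_entry); with O(anonymize_ballot) we get O(¬void_entry).
Premise 2, O(¬archive_blueprint → void_entry), contraposes to O(¬void_entry → archive_blueprint); with O(¬void_entry) we get O(archive_blueprint).
Premise 5 is O(¬unfreeze_account → ¬archive_blueprint); contrapositively O(archive_blueprint → unfreeze_account). Since O(archive_blueprint) holds, K gives O(unfreeze_account).
Premises 1, 4, 6 do not contribute to this derivation.
Hence unfreeze_account is obligatory.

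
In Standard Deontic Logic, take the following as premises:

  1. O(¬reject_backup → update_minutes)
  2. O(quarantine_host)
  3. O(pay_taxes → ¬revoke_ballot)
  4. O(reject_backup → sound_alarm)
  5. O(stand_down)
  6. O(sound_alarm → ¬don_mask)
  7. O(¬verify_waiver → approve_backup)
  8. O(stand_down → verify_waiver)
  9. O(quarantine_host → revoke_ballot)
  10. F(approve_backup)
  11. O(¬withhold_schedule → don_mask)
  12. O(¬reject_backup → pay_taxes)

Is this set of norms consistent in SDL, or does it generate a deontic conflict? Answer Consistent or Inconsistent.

Premise 7 is O(¬verify_waiver → approve_backup), but O(¬verify_waiver) is not derivable from the premises, so it does not yield O(approve_backup).
So O(approve_backup) is not derivable, and the apparent clash with O(¬approve_backup) does not arise.
A world satisfying every obligation exists (e.g. approve_backup=false, don_mask=false, pay_taxes=false, quarantine_host=true, reject_backup=true, revoke_ballot=true, sound_alarm=true, stand_down=true, update_minutes=false, verify_waiver=true, withhold_schedule=true); no atom is both obligatory and forbidden, so the set is consistent.

Consistent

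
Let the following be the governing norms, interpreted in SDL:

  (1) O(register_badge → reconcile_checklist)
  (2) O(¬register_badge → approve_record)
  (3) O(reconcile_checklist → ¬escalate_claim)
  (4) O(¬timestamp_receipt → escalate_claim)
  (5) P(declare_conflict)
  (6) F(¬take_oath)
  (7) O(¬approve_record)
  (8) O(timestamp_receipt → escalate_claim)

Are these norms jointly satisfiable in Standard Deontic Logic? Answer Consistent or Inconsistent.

Premises 4 and 8 cover both cases: O(¬timestamp_receipt → escalate_claim) and O(timestamp_receipt → escalate_claim). Since ¬timestamp_receipt ∨ timestamp_receipt is a tautology, O(escalate_claim) follows.
Premise 3 is O(reconcile_checklist → ¬escalate_claim); contrapositively O(escalate_claim → ¬reconcile_checklist). Since O(escalate_claim) holds, K gives O(¬reconcile_checklist).
The contrapositive of premise 1 (O(register_badge → reconcile_checklist)) is O(¬reconcile_checklist → ¬register_badge), and O(¬reconcile_checklist) is already established, so O(¬register_badge).
From O(¬register_badge) and premise 2, O(¬register_badge → approve_record), we obtain O(approve_record).
But premise 7 directly asserts O(¬approve_record).
We now have both O(approve_record) and O(¬approve_record) — approve_record is simultaneously obligatory and forbidden, violating the D-axiom.

Inconsistent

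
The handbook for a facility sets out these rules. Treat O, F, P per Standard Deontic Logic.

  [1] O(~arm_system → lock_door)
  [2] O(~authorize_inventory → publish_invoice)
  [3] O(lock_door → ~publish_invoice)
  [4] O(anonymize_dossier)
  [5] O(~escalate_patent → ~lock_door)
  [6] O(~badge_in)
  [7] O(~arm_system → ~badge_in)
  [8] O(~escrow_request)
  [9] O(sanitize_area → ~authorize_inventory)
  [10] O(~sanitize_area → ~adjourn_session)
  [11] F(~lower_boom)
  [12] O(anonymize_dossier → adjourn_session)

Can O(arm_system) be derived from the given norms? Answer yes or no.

Yes

From premise 4 we have O(anonymize_dossier).
From O(anonymize_dossier) and premise 12, O(anonymize_dossier → adjourn_session), we obtain O(adjourn_session).
Premise 10, O(~sanitize_area → ~adjourn_session), contraposes to O(adjourn_session → sanitize_area); with O(adjourn_session) we get O(sanitize_area).
From O(sanitize_area) and premise 9, O(sanitize_area → ~authorize_inventory), we obtain O(~authorize_inventory).
From O(~authorize_inventory) and premise 2, O(~authorize_inventory → publish_invoice), we obtain O(publish_invoice).
Premise 3, O(lock_door → ~publish_invoice), contraposes to O(publish_invoice → ~lock_door); with O(publish_invoice) we get O(~lock_door).
Premise 1 is O(~arm_system → lock_door); contrapositively O(~lock_door → arm_system). Since O(~lock_door) holds, K gives O(arm_system).
Premises 5, 6, 7, 8, 11 do not contribute to this derivation.
So O(arm_system) follows.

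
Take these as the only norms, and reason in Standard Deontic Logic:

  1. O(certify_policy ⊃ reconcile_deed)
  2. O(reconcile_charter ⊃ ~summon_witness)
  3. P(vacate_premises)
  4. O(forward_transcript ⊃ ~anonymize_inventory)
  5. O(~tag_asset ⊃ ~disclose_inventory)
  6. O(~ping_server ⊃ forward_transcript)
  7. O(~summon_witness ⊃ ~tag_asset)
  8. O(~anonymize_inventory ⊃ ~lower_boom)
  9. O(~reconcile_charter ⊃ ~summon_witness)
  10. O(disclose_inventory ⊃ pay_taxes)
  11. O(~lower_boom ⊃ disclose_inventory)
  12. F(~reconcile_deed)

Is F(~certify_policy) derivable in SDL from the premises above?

Premise 1 is O(certify_policy ⊃ reconcile_deed); even if O(reconcile_deed) held, inferring O(certify_policy) would be affirming the consequent — invalid.
No other premise forces O(certify_policy). An ideal world satisfying every premise can still have ~certify_policy true, so F(~certify_policy) is not derivable.

No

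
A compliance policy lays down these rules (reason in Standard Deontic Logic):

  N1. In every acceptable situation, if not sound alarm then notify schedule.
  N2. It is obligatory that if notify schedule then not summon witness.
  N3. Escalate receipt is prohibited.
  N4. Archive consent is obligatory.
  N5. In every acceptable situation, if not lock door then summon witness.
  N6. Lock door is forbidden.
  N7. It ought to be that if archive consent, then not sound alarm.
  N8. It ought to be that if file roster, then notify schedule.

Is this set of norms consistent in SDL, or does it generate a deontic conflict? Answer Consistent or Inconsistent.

From premise 4 we have O(archive_consent).
Premise 7 is O(archive_consent → ¬sound_alarm); since O(archive_consent), deontic closure gives O(¬sound_alarm).
Applying K to premise 1 (O(¬sound_alarm → notify_schedule)) and O(¬sound_alarm) yields O(notify_schedule).
Applying K to premise 2 (O(notify_schedule → ¬summon_witness)) and O(notify_schedule) yields O(¬summon_witness).
The contrapositive of premise 5 (O(¬lock_door → summon_witness)) is O(¬summon_witness → lock_door), and O(¬summon_witness) is already established, so O(lock_door).
However, F(lock_door) at premise 6 amounts to O(¬lock_door).
We now have both O(lock_door) and O(¬lock_door) — lock_door is simultaneously obligatory and forbidden, violating the D-axiom.

Inconsistent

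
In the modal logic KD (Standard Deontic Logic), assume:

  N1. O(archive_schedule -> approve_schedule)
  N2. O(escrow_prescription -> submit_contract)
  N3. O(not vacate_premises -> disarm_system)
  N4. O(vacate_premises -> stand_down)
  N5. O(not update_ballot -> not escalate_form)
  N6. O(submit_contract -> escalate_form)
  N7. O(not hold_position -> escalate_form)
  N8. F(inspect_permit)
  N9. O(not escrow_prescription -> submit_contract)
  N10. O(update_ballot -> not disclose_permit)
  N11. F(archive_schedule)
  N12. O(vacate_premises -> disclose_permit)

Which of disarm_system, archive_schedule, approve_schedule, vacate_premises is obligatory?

Premises 9 and 2 cover both cases: O(not escrow_prescription -> submit_contract) and O(escrow_prescription -> submit_contract). Since not escrow_prescription ∨ escrow_prescription is a tautology, O(submit_contract) follows.
Applying K to premise 6 (O(submit_contract -> escalate_form)) and O(submit_contract) yields O(escalate_form).
The contrapositive of premise 5 (O(not update_ballot -> not escalate_form)) is O(escalate_form -> update_ballot), and O(escalate_form) is already established, so O(update_ballot).
From O(update_ballot) and premise 10, O(update_ballot -> not disclose_permit), we obtain O(not disclose_permit).
Premise 12 is O(vacate_premises -> disclose_permit); contrapositively O(not disclose_permit -> not vacate_premises). Since O(not disclose_permit) holds, K gives O(not vacate_premises).
From O(not vacate_premises) and premise 3, O(not vacate_premises -> disarm_system), we obtain O(disarm_system).
So O(disarm_system) holds — disarm_system is obligatory. None of the other listed options is made obligatory by any chain of premises.

disarm_system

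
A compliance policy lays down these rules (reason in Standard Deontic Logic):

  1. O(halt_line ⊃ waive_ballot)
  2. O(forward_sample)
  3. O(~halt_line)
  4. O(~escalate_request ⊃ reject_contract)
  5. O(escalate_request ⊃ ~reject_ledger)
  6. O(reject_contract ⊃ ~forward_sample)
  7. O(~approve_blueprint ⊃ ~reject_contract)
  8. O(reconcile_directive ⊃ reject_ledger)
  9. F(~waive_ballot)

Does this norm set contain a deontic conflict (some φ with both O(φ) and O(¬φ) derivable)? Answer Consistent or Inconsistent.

Premise 1 is O(halt_line ⊃ waive_ballot); even if O(waive_ballot) held, inferring O(halt_line) would be affirming the consequent — invalid.
So O(halt_line) is not derivable, and the apparent clash with O(~halt_line) does not arise.
A world satisfying every obligation exists (e.g. approve_blueprint=false, escalate_request=true, forward_sample=true, halt_line=false, reconcile_directive=false, reject_contract=false, reject_ledger=false, waive_ballot=true); no atom is both obligatory and forbidden, so the set is consistent.

Consistent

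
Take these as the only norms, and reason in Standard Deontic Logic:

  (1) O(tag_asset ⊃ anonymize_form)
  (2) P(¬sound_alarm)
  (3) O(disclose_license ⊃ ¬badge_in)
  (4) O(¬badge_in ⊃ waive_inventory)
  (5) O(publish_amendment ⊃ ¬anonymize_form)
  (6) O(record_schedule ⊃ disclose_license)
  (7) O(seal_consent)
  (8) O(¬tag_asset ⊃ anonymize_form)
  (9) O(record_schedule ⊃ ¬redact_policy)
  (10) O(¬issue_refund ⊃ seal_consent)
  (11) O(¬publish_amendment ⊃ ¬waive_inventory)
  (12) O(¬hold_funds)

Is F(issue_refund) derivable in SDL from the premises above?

No

Premise 10 is O(¬issue_refund ⊃ seal_consent); even if O(seal_consent) held, inferring O(¬issue_refund) would be affirming the consequent — invalid.
No other premise forces O(¬issue_refund). An ideal world satisfying every premise can still have issue_refund true, so F(issue_refund) is not derivable.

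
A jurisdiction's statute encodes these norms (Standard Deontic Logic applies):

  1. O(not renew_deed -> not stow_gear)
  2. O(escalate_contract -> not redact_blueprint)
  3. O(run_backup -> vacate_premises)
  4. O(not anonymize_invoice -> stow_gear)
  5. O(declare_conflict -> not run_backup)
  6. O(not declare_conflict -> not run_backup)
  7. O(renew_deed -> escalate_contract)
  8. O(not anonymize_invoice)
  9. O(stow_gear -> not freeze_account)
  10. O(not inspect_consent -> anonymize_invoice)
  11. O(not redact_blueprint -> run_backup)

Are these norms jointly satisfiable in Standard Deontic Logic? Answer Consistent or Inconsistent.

Inconsistent

By case analysis on not declare_conflict: premise 6 gives O(not declare_conflict -> not run_backup) and premise 5 gives O(declare_conflict -> not run_backup), so O(not run_backup) either way.
The contrapositive of premise 11 (O(not redact_blueprint -> run_backup)) is O(not run_backup -> redact_blueprint), and O(not run_backup) is already established, so O(redact_blueprint).
The contrapositive of premise 2 (O(escalate_contract -> not redact_blueprint)) is O(redact_blueprint -> not escalate_contract), and O(redact_blueprint) is already established, so O(not escalate_contract).
Premise 7 is O(renew_deed -> escalate_contract); contrapositively O(not escalate_contract -> not renew_deed). Since O(not escalate_contract) holds, K gives O(not renew_deed).
From O(not renew_deed) and premise 1, O(not renew_deed -> not stow_gear), we obtain O(not stow_gear).
The contrapositive of premise 4 (O(not anonymize_invoice -> stow_gear)) is O(not stow_gear -> anonymize_invoice), and O(not stow_gear) is already established, so O(anonymize_invoice).
However, premise 8 gives O(not anonymize_invoice).
We now have both O(anonymize_invoice) and O(not anonymize_invoice) — anonymize_invoice is simultaneously obligatory and forbidden, violating the D-axiom.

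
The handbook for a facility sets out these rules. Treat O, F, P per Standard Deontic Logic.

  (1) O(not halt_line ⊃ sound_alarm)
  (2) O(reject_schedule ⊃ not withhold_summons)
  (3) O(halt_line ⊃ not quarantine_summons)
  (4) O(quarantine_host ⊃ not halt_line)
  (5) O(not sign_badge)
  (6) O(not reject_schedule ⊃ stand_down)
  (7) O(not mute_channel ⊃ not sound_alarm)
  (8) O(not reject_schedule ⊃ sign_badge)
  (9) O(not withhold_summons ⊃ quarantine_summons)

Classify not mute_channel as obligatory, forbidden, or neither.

Premise 5 gives O(not sign_badge).
The contrapositive of premise 8 (O(not reject_schedule ⊃ sign_badge)) is O(not sign_badge ⊃ reject_schedule), and O(not sign_badge) is already established, so O(reject_schedule).
From O(reject_schedule) and premise 2, O(reject_schedule ⊃ not withhold_summons), we obtain O(not withhold_summons).
With premise 9, O(not withhold_summons ⊃ quarantine_summons), the K-axiom yields O(quarantine_summons).
Premise 3, O(halt_line ⊃ not quarantine_summons), contraposes to O(quarantine_summons ⊃ not halt_line); with O(quarantine_summons) we get O(not halt_line).
From O(not halt_line) and premise 1, O(not halt_line ⊃ sound_alarm), we obtain O(sound_alarm).
The contrapositive of premise 7 (O(not mute_channel ⊃ not sound_alarm)) is O(sound_alarm ⊃ mute_channel), and O(sound_alarm) is already established, so O(mute_channel).
Premises 4, 6 do not contribute to this derivation.
Thus O(mute_channel), which is F(not mute_channel): not mute_channel is forbidden.

Forbidden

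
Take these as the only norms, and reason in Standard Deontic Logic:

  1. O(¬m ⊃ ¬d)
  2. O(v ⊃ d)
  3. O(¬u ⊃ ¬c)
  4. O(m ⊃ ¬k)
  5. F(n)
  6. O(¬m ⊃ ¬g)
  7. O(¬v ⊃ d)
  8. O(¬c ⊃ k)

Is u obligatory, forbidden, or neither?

Obligatory

By case analysis on v: premise 2 gives O(v ⊃ d) and premise 7 gives O(¬v ⊃ d), so O(d) either way.
Premise 1 is O(¬m ⊃ ¬d); contrapositively O(d ⊃ m). Since O(d) holds, K gives O(m).
Premise 4 is O(m ⊃ ¬k); since O(m), deontic closure gives O(¬k).
The contrapositive of premise 8 (O(¬c ⊃ k)) is O(¬k ⊃ c), and O(¬k) is already established, so O(c).
Premise 3 is O(¬u ⊃ ¬c); contrapositively O(c ⊃ u). Since O(c) holds, K gives O(u).
Premises 5, 6 do not contribute to this derivation.
Hence u is obligatory.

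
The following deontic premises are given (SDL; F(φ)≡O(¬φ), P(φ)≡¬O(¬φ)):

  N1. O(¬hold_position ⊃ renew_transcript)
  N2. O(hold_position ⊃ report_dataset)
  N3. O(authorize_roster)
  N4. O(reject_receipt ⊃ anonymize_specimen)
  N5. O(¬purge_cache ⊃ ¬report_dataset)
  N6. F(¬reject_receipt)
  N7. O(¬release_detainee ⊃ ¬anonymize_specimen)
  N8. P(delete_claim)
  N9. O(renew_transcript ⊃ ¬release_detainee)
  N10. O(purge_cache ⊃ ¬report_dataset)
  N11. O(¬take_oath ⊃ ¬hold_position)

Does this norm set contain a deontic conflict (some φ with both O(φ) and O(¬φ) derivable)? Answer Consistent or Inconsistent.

Premises 10 and 5 cover both cases: O(purge_cache ⊃ ¬report_dataset) and O(¬purge_cache ⊃ ¬report_dataset). Since purge_cache ∨ ¬purge_cache is a tautology, O(¬report_dataset) follows.
The contrapositive of premise 2 (O(hold_position ⊃ report_dataset)) is O(¬report_dataset ⊃ ¬hold_position), and O(¬report_dataset) is already established, so O(¬hold_position).
From O(¬hold_position) and premise 1, O(¬hold_position ⊃ renew_transcript), we obtain O(renew_transcript).
With premise 9, O(renew_transcript ⊃ ¬release_detainee), the K-axiom yields O(¬release_detainee).
Applying K to premise 7 (O(¬release_detainee ⊃ ¬anonymize_specimen)) and O(¬release_detainee) yields O(¬anonymize_specimen).
The contrapositive of premise 4 (O(reject_receipt ⊃ anonymize_specimen)) is O(¬anonymize_specimen ⊃ ¬reject_receipt), and O(¬anonymize_specimen) is already established, so O(¬reject_receipt).
However, F(¬reject_receipt) at premise 6 amounts to O(reject_receipt).
We now have both O(¬reject_receipt) and O(reject_receipt) — reject_receipt is simultaneously obligatory and forbidden, violating the D-axiom.

Inconsistent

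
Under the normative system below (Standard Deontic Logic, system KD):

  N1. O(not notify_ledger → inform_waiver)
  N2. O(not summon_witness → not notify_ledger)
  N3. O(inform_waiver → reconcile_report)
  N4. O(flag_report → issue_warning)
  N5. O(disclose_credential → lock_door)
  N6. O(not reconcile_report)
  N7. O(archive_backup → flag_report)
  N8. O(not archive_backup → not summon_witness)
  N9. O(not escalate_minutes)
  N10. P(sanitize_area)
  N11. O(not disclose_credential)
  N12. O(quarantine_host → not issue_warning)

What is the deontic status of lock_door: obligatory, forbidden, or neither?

Neither

Premise 5 is O(disclose_credential → lock_door), but O(disclose_credential) is not derivable from the premises, so it does not yield O(lock_door).
No premise or chain of K-axiom applications forces O(lock_door), and none forces O(not lock_door). So lock_door is neither obligatory nor forbidden under these norms.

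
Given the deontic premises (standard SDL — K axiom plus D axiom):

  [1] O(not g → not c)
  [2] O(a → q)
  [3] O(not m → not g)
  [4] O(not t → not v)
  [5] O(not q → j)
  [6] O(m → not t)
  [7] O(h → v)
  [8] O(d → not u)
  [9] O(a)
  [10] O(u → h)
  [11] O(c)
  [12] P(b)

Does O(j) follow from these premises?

No

Premise 5 is O(not q → j), but O(not q) is not derivable from the premises, so it does not yield O(j).
No other premise forces O(j). An ideal world satisfying every premise can still have j false, so O(j) is not derivable.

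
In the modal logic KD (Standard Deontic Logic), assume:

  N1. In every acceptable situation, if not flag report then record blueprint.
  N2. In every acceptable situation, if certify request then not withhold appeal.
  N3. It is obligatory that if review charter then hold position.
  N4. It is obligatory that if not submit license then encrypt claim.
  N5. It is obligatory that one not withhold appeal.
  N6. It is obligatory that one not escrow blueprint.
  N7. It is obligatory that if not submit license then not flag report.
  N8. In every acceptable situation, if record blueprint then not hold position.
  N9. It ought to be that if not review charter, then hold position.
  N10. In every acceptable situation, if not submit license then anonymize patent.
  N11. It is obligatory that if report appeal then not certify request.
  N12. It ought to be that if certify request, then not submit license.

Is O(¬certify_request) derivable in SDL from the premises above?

By case analysis on review_charter: premise 3 gives O(review_charter → hold_position) and premise 9 gives O(¬review_charter → hold_position), so O(hold_position) either way.
Premise 8 is O(record_blueprint → ¬hold_position); contrapositively O(hold_position → ¬record_blueprint). Since O(hold_position) holds, K gives O(¬record_blueprint).
Premise 1, O(¬flag_report → record_blueprint), contraposes to O(¬record_blueprint → flag_report); with O(¬record_blueprint) we get O(flag_report).
Premise 7 is O(¬submit_license → ¬flag_report); contrapositively O(flag_report → submit_license). Since O(flag_report) holds, K gives O(submit_license).
Premise 12, O(certify_request → ¬submit_license), contraposes to O(submit_license → ¬certify_request); with O(submit_license) we get O(¬certify_request).
Premises 2, 4, 5, 6, 10, 11 do not contribute to this derivation.
So O(¬certify_request) follows.

Yes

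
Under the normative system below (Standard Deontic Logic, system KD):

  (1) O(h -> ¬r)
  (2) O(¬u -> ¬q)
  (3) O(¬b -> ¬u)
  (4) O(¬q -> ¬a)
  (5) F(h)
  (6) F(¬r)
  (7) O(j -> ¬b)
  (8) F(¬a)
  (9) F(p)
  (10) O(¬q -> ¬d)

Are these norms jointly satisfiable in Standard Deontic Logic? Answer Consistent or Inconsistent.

Consistent

Premise 1 is O(h -> ¬r), but O(h) is not derivable from the premises, so it does not yield O(¬r).
So O(¬r) is not derivable, and the apparent clash with O(r) does not arise.
A world satisfying every obligation exists (e.g. a=true, b=true, d=false, h=false, j=false, p=false, q=true, r=true, u=true); no atom is both obligatory and forbidden, so the set is consistent.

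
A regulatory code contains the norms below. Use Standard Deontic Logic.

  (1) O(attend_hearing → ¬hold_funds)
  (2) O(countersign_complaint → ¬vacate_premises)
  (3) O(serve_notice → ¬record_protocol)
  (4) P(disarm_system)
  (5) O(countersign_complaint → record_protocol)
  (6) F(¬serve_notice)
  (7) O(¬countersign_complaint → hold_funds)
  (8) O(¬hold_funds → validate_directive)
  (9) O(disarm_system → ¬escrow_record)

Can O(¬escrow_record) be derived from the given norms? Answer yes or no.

No

Premise 9 is O(disarm_system → ¬escrow_record), but O(disarm_system) is not derivable from the premises (the permission P(disarm_system) asserts only ¬O(¬disarm_system), not O(disarm_system)), so it does not yield O(¬escrow_record).
No other premise forces O(¬escrow_record). An ideal world satisfying every premise can still have ¬escrow_record false, so O(¬escrow_record) is not derivable.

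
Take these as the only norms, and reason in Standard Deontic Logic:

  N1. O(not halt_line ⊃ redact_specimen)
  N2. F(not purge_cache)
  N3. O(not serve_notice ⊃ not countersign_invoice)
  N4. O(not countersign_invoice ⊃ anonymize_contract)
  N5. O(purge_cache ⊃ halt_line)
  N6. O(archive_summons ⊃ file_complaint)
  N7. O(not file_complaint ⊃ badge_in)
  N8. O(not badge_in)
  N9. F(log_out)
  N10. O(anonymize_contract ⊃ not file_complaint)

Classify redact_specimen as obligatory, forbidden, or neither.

Neither

Premise 1 is O(not halt_line ⊃ redact_specimen), but O(not halt_line) is not derivable from the premises, so it does not yield O(redact_specimen).
No premise or chain of K-axiom applications forces O(redact_specimen), and none forces O(not redact_specimen). So redact_specimen is neither obligatory nor forbidden under these norms.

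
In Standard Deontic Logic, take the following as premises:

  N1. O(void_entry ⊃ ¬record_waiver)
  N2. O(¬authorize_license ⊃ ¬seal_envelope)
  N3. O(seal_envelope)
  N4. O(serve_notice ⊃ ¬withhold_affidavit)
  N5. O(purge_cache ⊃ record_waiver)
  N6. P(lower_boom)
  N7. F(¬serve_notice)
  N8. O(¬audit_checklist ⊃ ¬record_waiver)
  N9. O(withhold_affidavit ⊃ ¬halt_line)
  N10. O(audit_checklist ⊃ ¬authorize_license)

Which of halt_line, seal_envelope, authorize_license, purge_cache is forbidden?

Premise 3 gives O(seal_envelope).
Premise 2 is O(¬authorize_license ⊃ ¬seal_envelope); contrapositively O(seal_envelope ⊃ authorize_license). Since O(seal_envelope) holds, K gives O(authorize_license).
Premise 10, O(audit_checklist ⊃ ¬authorize_license), contraposes to O(authorize_license ⊃ ¬audit_checklist); with O(authorize_license) we get O(¬audit_checklist).
Applying K to premise 8 (O(¬audit_checklist ⊃ ¬record_waiver)) and O(¬audit_checklist) yields O(¬record_waiver).
Premise 5 is O(purge_cache ⊃ record_waiver); contrapositively O(¬record_waiver ⊃ ¬purge_cache). Since O(¬record_waiver) holds, K gives O(¬purge_cache).
So O(¬purge_cache) holds, i.e. purge_cache is forbidden. None of the other listed options is forbidden under the premises.

purge_cache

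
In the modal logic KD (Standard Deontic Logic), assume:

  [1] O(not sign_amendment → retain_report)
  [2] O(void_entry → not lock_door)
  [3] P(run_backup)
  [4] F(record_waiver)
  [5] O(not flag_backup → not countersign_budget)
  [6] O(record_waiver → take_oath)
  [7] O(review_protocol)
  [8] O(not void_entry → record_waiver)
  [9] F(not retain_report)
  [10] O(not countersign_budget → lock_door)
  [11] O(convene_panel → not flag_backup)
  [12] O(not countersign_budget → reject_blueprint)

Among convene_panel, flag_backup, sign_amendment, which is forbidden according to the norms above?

Premise 4, F(record_waiver), is equivalent to O(not record_waiver).
Premise 8 is O(not void_entry → record_waiver); contrapositively O(not record_waiver → void_entry). Since O(not record_waiver) holds, K gives O(void_entry).
Applying K to premise 2 (O(void_entry → not lock_door)) and O(void_entry) yields O(not lock_door).
Premise 10 is O(not countersign_budget → lock_door); contrapositively O(not lock_door → countersign_budget). Since O(not lock_door) holds, K gives O(countersign_budget).
The contrapositive of premise 5 (O(not flag_backup → not countersign_budget)) is O(countersign_budget → flag_backup), and O(countersign_budget) is already established, so O(flag_backup).
The contrapositive of premise 11 (O(convene_panel → not flag_backup)) is O(flag_backup → not convene_panel), and O(flag_backup) is already established, so O(not convene_panel).
So O(not convene_panel) holds, i.e. convene_panel is forbidden. None of the other listed options is forbidden under the premises.

convene_panel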